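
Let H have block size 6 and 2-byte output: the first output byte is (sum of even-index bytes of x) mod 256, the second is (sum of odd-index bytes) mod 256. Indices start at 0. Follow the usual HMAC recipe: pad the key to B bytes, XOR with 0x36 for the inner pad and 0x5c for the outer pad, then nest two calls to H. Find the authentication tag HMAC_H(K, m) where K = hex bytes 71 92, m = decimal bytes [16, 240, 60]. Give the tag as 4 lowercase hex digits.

Key hex bytes 71 92 is 2 bytes ≤ B = 6; zero-pad to 6 bytes: K' = 71 92 00 00 00 00.
K' ⊕ ipad = 47 a4 36 36 36 36.  K' ⊕ opad = 2d ce 5c 5c 5c 5c.
Inner input = (K'⊕ipad) ∥ m = 47 a4 36 36 36 36 ∥ 10 f0 3c.
Inner hash: even-index sum = 255 mod 256 = 255; odd-index sum = 512 mod 256 = 0 → ff 00.
Outer input = (K'⊕opad) ∥ inner = 2d ce 5c 5c 5c 5c ∥ ff 00.
Outer hash (tag): even-index sum = 484 mod 256 = 228; odd-index sum = 390 mod 256 = 134 → e4 86.

e486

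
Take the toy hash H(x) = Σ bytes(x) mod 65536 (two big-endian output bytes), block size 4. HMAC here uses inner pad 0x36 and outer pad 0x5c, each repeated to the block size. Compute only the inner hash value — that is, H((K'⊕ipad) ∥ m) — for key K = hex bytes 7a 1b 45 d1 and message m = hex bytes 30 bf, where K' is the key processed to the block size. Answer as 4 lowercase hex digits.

Key hex bytes 7a 1b 45 d1 is exactly B = 4 bytes: K' = 7a 1b 45 d1.
K' ⊕ ipad = 4c 2d 73 e7.
Inner input = 4c 2d 73 e7 ∥ 30 bf.
Inner hash: sum = 76+45+115+231+48+191 = 706 → 02 c2.

02c2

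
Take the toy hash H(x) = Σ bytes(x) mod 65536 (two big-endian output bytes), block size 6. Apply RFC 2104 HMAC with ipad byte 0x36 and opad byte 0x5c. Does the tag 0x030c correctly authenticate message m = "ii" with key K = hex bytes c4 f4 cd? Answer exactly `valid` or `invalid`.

valid

Key hex bytes c4 f4 cd is 3 bytes ≤ B = 6; zero-pad to 6 bytes: K' = c4 f4 cd 00 00 00.
K' ⊕ ipad = f2 c2 fb 36 36 36; K' ⊕ opad = 98 a8 91 5c 5c 5c.
Inner hash: sum = 242+194+251+54+54+54+105+105 = 1059 → 04 23.
Outer hash (recomputed tag): sum = 152+168+145+92+92+92+4+35 = 780 → 03 0c.
Recomputed tag = 030c; claimed = 030c → match.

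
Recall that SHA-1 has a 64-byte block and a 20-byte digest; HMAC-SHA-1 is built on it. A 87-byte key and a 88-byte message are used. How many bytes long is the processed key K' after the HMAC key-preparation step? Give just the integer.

64

Key is 87 > 64 bytes, so it is hashed to 20 bytes then zero-padded to 64: |K'| = 64.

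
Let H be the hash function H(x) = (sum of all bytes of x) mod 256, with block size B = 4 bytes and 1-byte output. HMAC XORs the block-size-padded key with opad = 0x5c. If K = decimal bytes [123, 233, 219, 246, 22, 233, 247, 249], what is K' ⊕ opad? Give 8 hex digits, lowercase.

Key decimal bytes [123, 233, 219, 246, 22, 233, 247, 249] = 7b e9 db f6 16 e9 f7 f9 is 8 bytes > B = 4, so hash it first: H(key) = 24, then zero-pad to 4 bytes: K' = 24 00 00 00.
XOR each byte with 0x5c: 24⊕5c=78, 00⊕5c=5c, 00⊕5c=5c, 00⊕5c=5c.

785c5c5c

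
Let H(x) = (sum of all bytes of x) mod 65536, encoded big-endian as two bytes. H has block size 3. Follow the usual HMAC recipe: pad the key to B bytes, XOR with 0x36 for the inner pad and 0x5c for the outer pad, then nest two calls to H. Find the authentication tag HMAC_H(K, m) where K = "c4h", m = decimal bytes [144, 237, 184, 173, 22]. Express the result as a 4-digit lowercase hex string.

018b

Key "c4h" = 63 34 68 is exactly B = 3 bytes: K' = 63 34 68.
K' ⊕ ipad = 55 02 5e.  K' ⊕ opad = 3f 68 34.
Inner input = (K'⊕ipad) ∥ m = 55 02 5e ∥ 90 ed b8 ad 16.
Inner hash: sum = 85+2+94+144+237+184+173+22 = 941 → 03 ad.
Outer input = (K'⊕opad) ∥ inner = 3f 68 34 ∥ 03 ad.
Outer hash (tag): sum = 63+104+52+3+173 = 395 → 01 8b.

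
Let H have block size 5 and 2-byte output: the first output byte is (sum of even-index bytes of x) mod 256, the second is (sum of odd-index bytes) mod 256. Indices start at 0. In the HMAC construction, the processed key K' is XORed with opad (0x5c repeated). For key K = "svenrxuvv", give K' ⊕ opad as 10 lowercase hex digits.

Key "svenrxuvv" = 73 76 65 6e 72 78 75 76 76 is 9 bytes > B = 5, so hash it first: H(key) = 35 d2, then zero-pad to 5 bytes: K' = 35 d2 00 00 00.
XOR each byte with 0x5c: 35⊕5c=69, d2⊕5c=8e, 00⊕5c=5c, 00⊕5c=5c, 00⊕5c=5c.

698e5c5c5c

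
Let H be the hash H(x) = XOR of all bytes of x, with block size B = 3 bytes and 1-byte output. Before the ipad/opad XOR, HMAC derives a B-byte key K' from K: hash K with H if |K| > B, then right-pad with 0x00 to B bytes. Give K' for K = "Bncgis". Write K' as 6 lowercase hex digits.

|K| = 6 > B = 3, so first hash the key.
H(K): XOR 42⊕6e⊕63⊕67⊕69⊕73 = 32.
Zero-pad H(K) = 32 to 3 bytes: K' = 32 00 00.

320000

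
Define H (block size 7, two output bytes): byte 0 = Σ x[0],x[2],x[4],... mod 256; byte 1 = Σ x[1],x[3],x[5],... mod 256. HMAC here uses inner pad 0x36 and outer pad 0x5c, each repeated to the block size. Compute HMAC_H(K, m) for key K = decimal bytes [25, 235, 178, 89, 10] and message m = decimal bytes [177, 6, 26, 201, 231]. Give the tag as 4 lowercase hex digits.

190c

Key decimal bytes [25, 235, 178, 89, 10] = 19 eb b2 59 0a is 5 bytes ≤ B = 7; zero-pad to 7 bytes: K' = 19 eb b2 59 0a 00 00.
K' ⊕ ipad = 2f dd 84 6f 3c 36 36.  K' ⊕ opad = 45 b7 ee 05 56 5c 5c.
Inner input = (K'⊕ipad) ∥ m = 2f dd 84 6f 3c 36 36 ∥ b1 06 1a c9 e7.
Inner hash: even-index sum = 500 mod 256 = 244; odd-index sum = 820 mod 256 = 52 → f4 34.
Outer input = (K'⊕opad) ∥ inner = 45 b7 ee 05 56 5c 5c ∥ f4 34.
Outer hash (tag): even-index sum = 537 mod 256 = 25; odd-index sum = 524 mod 256 = 12 → 19 0c.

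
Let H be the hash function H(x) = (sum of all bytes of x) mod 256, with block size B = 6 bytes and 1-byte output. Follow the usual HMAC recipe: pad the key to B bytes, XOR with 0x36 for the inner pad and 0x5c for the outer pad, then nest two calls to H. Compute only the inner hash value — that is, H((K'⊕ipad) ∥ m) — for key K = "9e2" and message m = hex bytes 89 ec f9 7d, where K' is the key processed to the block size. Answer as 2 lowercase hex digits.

f3

Key "9e2" = 39 65 32 is 3 bytes ≤ B = 6; zero-pad to 6 bytes: K' = 39 65 32 00 00 00.
K' ⊕ ipad = 0f 53 04 36 36 36.
Inner input = 0f 53 04 36 36 36 ∥ 89 ec f9 7d.
Inner hash: sum = 15+83+4+54+54+54+137+236+249+125 = 1011; mod 256 = 243 → f3.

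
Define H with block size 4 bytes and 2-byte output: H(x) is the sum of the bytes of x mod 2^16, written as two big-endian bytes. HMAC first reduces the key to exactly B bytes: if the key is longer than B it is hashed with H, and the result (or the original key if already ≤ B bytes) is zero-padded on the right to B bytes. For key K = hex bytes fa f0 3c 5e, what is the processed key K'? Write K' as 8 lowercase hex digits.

Key hex bytes fa f0 3c 5e is exactly B = 4 bytes: K' = fa f0 3c 5e.

faf03c5e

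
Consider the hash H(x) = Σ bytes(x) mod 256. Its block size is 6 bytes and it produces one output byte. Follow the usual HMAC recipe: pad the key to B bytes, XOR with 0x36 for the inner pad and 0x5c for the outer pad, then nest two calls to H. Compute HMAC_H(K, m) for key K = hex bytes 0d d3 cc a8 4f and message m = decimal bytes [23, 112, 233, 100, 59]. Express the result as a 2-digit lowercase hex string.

Key hex bytes 0d d3 cc a8 4f is 5 bytes ≤ B = 6; zero-pad to 6 bytes: K' = 0d d3 cc a8 4f 00.
K' ⊕ ipad = 3b e5 fa 9e 79 36.  K' ⊕ opad = 51 8f 90 f4 13 5c.
Inner input = (K'⊕ipad) ∥ m = 3b e5 fa 9e 79 36 ∥ 17 70 e9 64 3b.
Inner hash: sum = 59+229+250+158+121+54+23+112+233+100+59 = 1398; mod 256 = 118 → 76.
Outer input = (K'⊕opad) ∥ inner = 51 8f 90 f4 13 5c ∥ 76.
Outer hash (tag): sum = 81+143+144+244+19+92+118 = 841; mod 256 = 73 → 49.

49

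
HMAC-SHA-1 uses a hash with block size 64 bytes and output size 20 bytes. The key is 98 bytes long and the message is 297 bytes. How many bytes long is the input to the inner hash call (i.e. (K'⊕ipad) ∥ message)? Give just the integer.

361

Key is 98 > 64 bytes, so it is hashed to 20 bytes then zero-padded to 64: |K'| = 64.
Inner input = (K'⊕ipad) ∥ m → 64 + 297 = 361 bytes.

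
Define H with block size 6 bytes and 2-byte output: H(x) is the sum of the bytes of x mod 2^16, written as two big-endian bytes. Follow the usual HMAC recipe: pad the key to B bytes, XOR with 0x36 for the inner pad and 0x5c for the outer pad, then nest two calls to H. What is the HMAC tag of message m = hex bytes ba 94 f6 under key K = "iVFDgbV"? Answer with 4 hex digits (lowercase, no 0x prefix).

02b3

Key "iVFDgbV" = 69 56 46 44 67 62 56 is 7 bytes > B = 6, so hash it first: H(key) = 02 68, then zero-pad to 6 bytes: K' = 02 68 00 00 00 00.
K' ⊕ ipad = 34 5e 36 36 36 36.  K' ⊕ opad = 5e 34 5c 5c 5c 5c.
Inner input = (K'⊕ipad) ∥ m = 34 5e 36 36 36 36 ∥ ba 94 f6.
Inner hash: sum = 52+94+54+54+54+54+186+148+246 = 942 → 03 ae.
Outer input = (K'⊕opad) ∥ inner = 5e 34 5c 5c 5c 5c ∥ 03 ae.
Outer hash (tag): sum = 94+52+92+92+92+92+3+174 = 691 → 02 b3.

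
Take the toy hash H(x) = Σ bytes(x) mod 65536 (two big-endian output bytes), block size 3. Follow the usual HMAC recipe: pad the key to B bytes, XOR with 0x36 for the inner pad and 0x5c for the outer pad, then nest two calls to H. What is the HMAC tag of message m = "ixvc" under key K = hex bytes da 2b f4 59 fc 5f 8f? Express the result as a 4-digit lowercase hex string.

0142

Key hex bytes da 2b f4 59 fc 5f 8f is 7 bytes > B = 3, so hash it first: H(key) = 04 3c, then zero-pad to 3 bytes: K' = 04 3c 00.
K' ⊕ ipad = 32 0a 36.  K' ⊕ opad = 58 60 5c.
Inner input = (K'⊕ipad) ∥ m = 32 0a 36 ∥ 69 78 76 63.
Inner hash: sum = 50+10+54+105+120+118+99 = 556 → 02 2c.
Outer input = (K'⊕opad) ∥ inner = 58 60 5c ∥ 02 2c.
Outer hash (tag): sum = 88+96+92+2+44 = 322 → 01 42.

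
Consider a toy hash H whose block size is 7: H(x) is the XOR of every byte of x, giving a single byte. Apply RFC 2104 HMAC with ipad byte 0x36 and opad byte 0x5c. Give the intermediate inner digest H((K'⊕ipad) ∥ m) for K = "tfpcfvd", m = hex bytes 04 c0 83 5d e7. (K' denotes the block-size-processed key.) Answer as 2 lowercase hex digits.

Key "tfpcfvd" = 74 66 70 63 66 76 64 is exactly B = 7 bytes: K' = 74 66 70 63 66 76 64.
K' ⊕ ipad = 42 50 46 55 50 40 52.
Inner input = 42 50 46 55 50 40 52 ∥ 04 c0 83 5d e7.
Inner hash: XOR 42⊕50⊕46⊕55⊕50⊕40⊕52⊕04⊕c0⊕83⊕5d⊕e7 = be.

be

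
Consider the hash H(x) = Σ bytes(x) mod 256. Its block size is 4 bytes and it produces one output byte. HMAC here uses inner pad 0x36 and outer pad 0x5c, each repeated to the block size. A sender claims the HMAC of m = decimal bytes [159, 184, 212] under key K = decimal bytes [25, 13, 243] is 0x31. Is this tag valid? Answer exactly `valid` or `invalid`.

valid

Key decimal bytes [25, 13, 243] = 19 0d f3 is 3 bytes ≤ B = 4; zero-pad to 4 bytes: K' = 19 0d f3 00.
K' ⊕ ipad = 2f 3b c5 36; K' ⊕ opad = 45 51 af 5c.
Inner hash: sum = 47+59+197+54+159+184+212 = 912; mod 256 = 144 → 90.
Outer hash (recomputed tag): sum = 69+81+175+92+144 = 561; mod 256 = 49 → 31.
Recomputed tag = 31; claimed = 31 → match.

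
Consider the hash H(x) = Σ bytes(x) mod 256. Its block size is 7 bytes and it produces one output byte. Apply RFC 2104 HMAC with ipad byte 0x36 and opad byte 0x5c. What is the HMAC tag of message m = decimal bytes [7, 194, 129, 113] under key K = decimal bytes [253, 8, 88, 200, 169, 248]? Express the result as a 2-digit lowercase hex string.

Key decimal bytes [253, 8, 88, 200, 169, 248] = fd 08 58 c8 a9 f8 is 6 bytes ≤ B = 7; zero-pad to 7 bytes: K' = fd 08 58 c8 a9 f8 00.
K' ⊕ ipad = cb 3e 6e fe 9f ce 36.  K' ⊕ opad = a1 54 04 94 f5 a4 5c.
Inner input = (K'⊕ipad) ∥ m = cb 3e 6e fe 9f ce 36 ∥ 07 c2 81 71.
Inner hash: sum = 203+62+110+254+159+206+54+7+194+129+113 = 1491; mod 256 = 211 → d3.
Outer input = (K'⊕opad) ∥ inner = a1 54 04 94 f5 a4 5c ∥ d3.
Outer hash (tag): sum = 161+84+4+148+245+164+92+211 = 1109; mod 256 = 85 → 55.

55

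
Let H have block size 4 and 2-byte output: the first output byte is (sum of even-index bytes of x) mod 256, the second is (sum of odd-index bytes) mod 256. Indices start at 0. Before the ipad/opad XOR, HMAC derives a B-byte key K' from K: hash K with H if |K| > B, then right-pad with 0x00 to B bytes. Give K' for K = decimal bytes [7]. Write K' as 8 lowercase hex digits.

Key decimal bytes [7] = 07 is 1 byte ≤ B = 4; zero-pad to 4 bytes: K' = 07 00 00 00.

07000000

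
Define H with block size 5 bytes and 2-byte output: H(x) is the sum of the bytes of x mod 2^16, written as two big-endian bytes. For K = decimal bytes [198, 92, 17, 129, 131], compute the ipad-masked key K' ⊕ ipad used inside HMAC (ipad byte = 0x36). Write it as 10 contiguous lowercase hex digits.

Key decimal bytes [198, 92, 17, 129, 131] = c6 5c 11 81 83 is exactly B = 5 bytes: K' = c6 5c 11 81 83.
XOR each byte with 0x36: c6⊕36=f0, 5c⊕36=6a, 11⊕36=27, 81⊕36=b7, 83⊕36=b5.

f06a27b7b5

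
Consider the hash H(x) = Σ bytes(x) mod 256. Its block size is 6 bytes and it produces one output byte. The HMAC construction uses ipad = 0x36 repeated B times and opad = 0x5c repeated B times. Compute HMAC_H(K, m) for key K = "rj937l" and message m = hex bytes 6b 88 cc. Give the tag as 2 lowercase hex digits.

Key "rj937l" = 72 6a 39 33 37 6c is exactly B = 6 bytes: K' = 72 6a 39 33 37 6c.
K' ⊕ ipad = 44 5c 0f 05 01 5a.  K' ⊕ opad = 2e 36 65 6f 6b 30.
Inner input = (K'⊕ipad) ∥ m = 44 5c 0f 05 01 5a ∥ 6b 88 cc.
Inner hash: sum = 68+92+15+5+1+90+107+136+204 = 718; mod 256 = 206 → ce.
Outer input = (K'⊕opad) ∥ inner = 2e 36 65 6f 6b 30 ∥ ce.
Outer hash (tag): sum = 46+54+101+111+107+48+206 = 673; mod 256 = 161 → a1.

a1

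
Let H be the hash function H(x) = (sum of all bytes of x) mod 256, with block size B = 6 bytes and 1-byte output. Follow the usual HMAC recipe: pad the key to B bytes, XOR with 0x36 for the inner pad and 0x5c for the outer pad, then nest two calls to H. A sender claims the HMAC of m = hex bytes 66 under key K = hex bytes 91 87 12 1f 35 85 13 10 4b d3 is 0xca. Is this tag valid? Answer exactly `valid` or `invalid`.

valid

Key hex bytes 91 87 12 1f 35 85 13 10 4b d3 is 10 bytes > B = 6, so hash it first: H(key) = 44, then zero-pad to 6 bytes: K' = 44 00 00 00 00 00.
K' ⊕ ipad = 72 36 36 36 36 36; K' ⊕ opad = 18 5c 5c 5c 5c 5c.
Inner hash: sum = 114+54+54+54+54+54+102 = 486; mod 256 = 230 → e6.
Outer hash (recomputed tag): sum = 24+92+92+92+92+92+230 = 714; mod 256 = 202 → ca.
Recomputed tag = ca; claimed = ca → match.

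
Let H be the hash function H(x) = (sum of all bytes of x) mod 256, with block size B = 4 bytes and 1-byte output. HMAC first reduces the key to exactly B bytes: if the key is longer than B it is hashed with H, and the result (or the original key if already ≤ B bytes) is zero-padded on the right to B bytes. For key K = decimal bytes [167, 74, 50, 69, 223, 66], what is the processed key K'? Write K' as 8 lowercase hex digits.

|K| = 6 > B = 4, so first hash the key.
H(K): sum = 167+74+50+69+223+66 = 649; mod 256 = 137 → 89.
Zero-pad H(K) = 89 to 4 bytes: K' = 89 00 00 00.

89000000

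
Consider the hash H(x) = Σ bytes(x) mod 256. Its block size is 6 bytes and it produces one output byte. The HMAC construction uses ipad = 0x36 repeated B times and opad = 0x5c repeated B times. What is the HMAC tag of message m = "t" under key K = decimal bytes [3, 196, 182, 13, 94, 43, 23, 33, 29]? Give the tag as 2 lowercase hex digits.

Key decimal bytes [3, 196, 182, 13, 94, 43, 23, 33, 29] = 03 c4 b6 0d 5e 2b 17 21 1d is 9 bytes > B = 6, so hash it first: H(key) = 68, then zero-pad to 6 bytes: K' = 68 00 00 00 00 00.
K' ⊕ ipad = 5e 36 36 36 36 36.  K' ⊕ opad = 34 5c 5c 5c 5c 5c.
Inner input = (K'⊕ipad) ∥ m = 5e 36 36 36 36 36 ∥ 74.
Inner hash: sum = 94+54+54+54+54+54+116 = 480; mod 256 = 224 → e0.
Outer input = (K'⊕opad) ∥ inner = 34 5c 5c 5c 5c 5c ∥ e0.
Outer hash (tag): sum = 52+92+92+92+92+92+224 = 736; mod 256 = 224 → e0.

e0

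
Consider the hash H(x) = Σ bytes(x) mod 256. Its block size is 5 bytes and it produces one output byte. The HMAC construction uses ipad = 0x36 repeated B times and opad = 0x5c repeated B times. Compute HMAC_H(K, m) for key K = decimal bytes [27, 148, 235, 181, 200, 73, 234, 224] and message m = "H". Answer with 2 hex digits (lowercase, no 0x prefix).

22

Key decimal bytes [27, 148, 235, 181, 200, 73, 234, 224] = 1b 94 eb b5 c8 49 ea e0 is 8 bytes > B = 5, so hash it first: H(key) = 2a, then zero-pad to 5 bytes: K' = 2a 00 00 00 00.
K' ⊕ ipad = 1c 36 36 36 36.  K' ⊕ opad = 76 5c 5c 5c 5c.
Inner input = (K'⊕ipad) ∥ m = 1c 36 36 36 36 ∥ 48.
Inner hash: sum = 28+54+54+54+54+72 = 316; mod 256 = 60 → 3c.
Outer input = (K'⊕opad) ∥ inner = 76 5c 5c 5c 5c ∥ 3c.
Outer hash (tag): sum = 118+92+92+92+92+60 = 546; mod 256 = 34 → 22.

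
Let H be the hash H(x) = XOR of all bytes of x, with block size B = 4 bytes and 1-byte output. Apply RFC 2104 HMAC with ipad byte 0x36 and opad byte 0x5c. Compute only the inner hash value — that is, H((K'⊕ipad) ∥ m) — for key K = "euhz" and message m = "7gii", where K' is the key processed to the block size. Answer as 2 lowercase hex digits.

52

Key "euhz" = 65 75 68 7a is exactly B = 4 bytes: K' = 65 75 68 7a.
K' ⊕ ipad = 53 43 5e 4c.
Inner input = 53 43 5e 4c ∥ 37 67 69 69.
Inner hash: XOR 53⊕43⊕5e⊕4c⊕37⊕67⊕69⊕69 = 52.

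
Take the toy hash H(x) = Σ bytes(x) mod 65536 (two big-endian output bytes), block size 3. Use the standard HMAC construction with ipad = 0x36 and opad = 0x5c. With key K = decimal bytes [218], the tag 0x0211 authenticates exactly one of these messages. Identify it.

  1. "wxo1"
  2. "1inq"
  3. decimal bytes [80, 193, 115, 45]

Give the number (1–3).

Key decimal bytes [218] = da is 1 byte ≤ B = 3; zero-pad to 3 bytes: K' = da 00 00.
K' ⊕ ipad = ec 36 36; K' ⊕ opad = 86 5c 5c.
m1: inner = H(ec 36 36 77 78 6f 31) = 02 e7; tag = H(86 5c 5c 02 e7) = 0227
m2: inner = H(ec 36 36 31 69 6e 71) = 02 d1; tag = H(86 5c 5c 02 d1) = 0211 ← matches
m3: inner = H(ec 36 36 50 c1 73 2d) = 03 09; tag = H(86 5c 5c 03 09) = 014a

2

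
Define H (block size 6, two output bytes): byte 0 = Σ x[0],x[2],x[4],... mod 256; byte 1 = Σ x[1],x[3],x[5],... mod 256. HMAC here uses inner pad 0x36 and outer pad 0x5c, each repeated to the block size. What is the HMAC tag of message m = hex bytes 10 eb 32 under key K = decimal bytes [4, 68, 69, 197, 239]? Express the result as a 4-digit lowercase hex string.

e493

Key decimal bytes [4, 68, 69, 197, 239] = 04 44 45 c5 ef is 5 bytes ≤ B = 6; zero-pad to 6 bytes: K' = 04 44 45 c5 ef 00.
K' ⊕ ipad = 32 72 73 f3 d9 36.  K' ⊕ opad = 58 18 19 99 b3 5c.
Inner input = (K'⊕ipad) ∥ m = 32 72 73 f3 d9 36 ∥ 10 eb 32.
Inner hash: even-index sum = 448 mod 256 = 192; odd-index sum = 646 mod 256 = 134 → c0 86.
Outer input = (K'⊕opad) ∥ inner = 58 18 19 99 b3 5c ∥ c0 86.
Outer hash (tag): even-index sum = 484 mod 256 = 228; odd-index sum = 403 mod 256 = 147 → e4 93.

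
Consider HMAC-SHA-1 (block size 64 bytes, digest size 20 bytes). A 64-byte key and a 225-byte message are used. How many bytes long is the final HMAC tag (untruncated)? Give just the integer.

The tag is one SHA-1 digest: 20 bytes.

20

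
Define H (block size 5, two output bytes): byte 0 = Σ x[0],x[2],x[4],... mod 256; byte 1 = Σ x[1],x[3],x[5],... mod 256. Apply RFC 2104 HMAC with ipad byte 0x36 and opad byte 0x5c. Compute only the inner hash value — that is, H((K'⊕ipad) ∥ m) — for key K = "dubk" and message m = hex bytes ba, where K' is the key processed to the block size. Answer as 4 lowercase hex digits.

dc5a

Key "dubk" = 64 75 62 6b is 4 bytes ≤ B = 5; zero-pad to 5 bytes: K' = 64 75 62 6b 00.
K' ⊕ ipad = 52 43 54 5d 36.
Inner input = 52 43 54 5d 36 ∥ ba.
Inner hash: even-index sum = 220 mod 256 = 220; odd-index sum = 346 mod 256 = 90 → dc 5a.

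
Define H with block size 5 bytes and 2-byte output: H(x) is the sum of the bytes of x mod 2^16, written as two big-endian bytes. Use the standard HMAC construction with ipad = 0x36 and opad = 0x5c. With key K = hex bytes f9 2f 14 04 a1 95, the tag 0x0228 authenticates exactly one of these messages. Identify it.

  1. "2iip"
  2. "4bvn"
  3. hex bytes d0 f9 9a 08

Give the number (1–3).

1

Key hex bytes f9 2f 14 04 a1 95 is 6 bytes > B = 5, so hash it first: H(key) = 02 76, then zero-pad to 5 bytes: K' = 02 76 00 00 00.
K' ⊕ ipad = 34 40 36 36 36; K' ⊕ opad = 5e 2a 5c 5c 5c.
m1: inner = H(34 40 36 36 36 32 69 69 70) = 02 8a; tag = H(5e 2a 5c 5c 5c 02 8a) = 0228 ← matches
m2: inner = H(34 40 36 36 36 34 62 76 6e) = 02 90; tag = H(5e 2a 5c 5c 5c 02 90) = 022e
m3: inner = H(34 40 36 36 36 d0 f9 9a 08) = 03 81; tag = H(5e 2a 5c 5c 5c 03 81) = 0220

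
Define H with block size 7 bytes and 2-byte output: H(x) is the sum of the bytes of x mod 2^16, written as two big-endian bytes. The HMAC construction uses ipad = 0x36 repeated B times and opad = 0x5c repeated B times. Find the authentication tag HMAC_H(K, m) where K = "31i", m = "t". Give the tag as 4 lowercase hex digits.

Key "31i" = 33 31 69 is 3 bytes ≤ B = 7; zero-pad to 7 bytes: K' = 33 31 69 00 00 00 00.
K' ⊕ ipad = 05 07 5f 36 36 36 36.  K' ⊕ opad = 6f 6d 35 5c 5c 5c 5c.
Inner input = (K'⊕ipad) ∥ m = 05 07 5f 36 36 36 36 ∥ 74.
Inner hash: sum = 5+7+95+54+54+54+54+116 = 439 → 01 b7.
Outer input = (K'⊕opad) ∥ inner = 6f 6d 35 5c 5c 5c 5c ∥ 01 b7.
Outer hash (tag): sum = 111+109+53+92+92+92+92+1+183 = 825 → 03 39.

0339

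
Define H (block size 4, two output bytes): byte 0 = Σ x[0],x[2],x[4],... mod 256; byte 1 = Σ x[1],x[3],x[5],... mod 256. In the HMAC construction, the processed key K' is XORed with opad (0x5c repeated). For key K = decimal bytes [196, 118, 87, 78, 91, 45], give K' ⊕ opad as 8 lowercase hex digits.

Key decimal bytes [196, 118, 87, 78, 91, 45] = c4 76 57 4e 5b 2d is 6 bytes > B = 4, so hash it first: H(key) = 76 f1, then zero-pad to 4 bytes: K' = 76 f1 00 00.
XOR each byte with 0x5c: 76⊕5c=2a, f1⊕5c=ad, 00⊕5c=5c, 00⊕5c=5c.

2aad5c5c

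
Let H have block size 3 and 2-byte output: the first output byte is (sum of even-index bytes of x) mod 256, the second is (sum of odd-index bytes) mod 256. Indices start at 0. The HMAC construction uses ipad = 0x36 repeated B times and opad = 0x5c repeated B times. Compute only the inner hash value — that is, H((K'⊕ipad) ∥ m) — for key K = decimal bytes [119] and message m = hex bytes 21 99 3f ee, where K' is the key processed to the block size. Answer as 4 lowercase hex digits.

Key decimal bytes [119] = 77 is 1 byte ≤ B = 3; zero-pad to 3 bytes: K' = 77 00 00.
K' ⊕ ipad = 41 36 36.
Inner input = 41 36 36 ∥ 21 99 3f ee.
Inner hash: even-index sum = 510 mod 256 = 254; odd-index sum = 150 mod 256 = 150 → fe 96.

fe96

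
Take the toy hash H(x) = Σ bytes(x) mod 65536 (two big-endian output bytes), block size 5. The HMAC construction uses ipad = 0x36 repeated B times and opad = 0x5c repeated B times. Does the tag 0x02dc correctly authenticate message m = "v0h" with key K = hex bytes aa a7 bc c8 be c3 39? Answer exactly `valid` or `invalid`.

valid

Key hex bytes aa a7 bc c8 be c3 39 is 7 bytes > B = 5, so hash it first: H(key) = 04 8f, then zero-pad to 5 bytes: K' = 04 8f 00 00 00.
K' ⊕ ipad = 32 b9 36 36 36; K' ⊕ opad = 58 d3 5c 5c 5c.
Inner hash: sum = 50+185+54+54+54+118+48+104 = 667 → 02 9b.
Outer hash (recomputed tag): sum = 88+211+92+92+92+2+155 = 732 → 02 dc.
Recomputed tag = 02dc; claimed = 02dc → match.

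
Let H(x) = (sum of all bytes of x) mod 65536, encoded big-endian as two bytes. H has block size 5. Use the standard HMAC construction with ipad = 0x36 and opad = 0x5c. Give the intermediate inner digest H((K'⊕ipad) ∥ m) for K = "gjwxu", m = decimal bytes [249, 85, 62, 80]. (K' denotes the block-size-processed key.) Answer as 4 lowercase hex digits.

Key "gjwxu" = 67 6a 77 78 75 is exactly B = 5 bytes: K' = 67 6a 77 78 75.
K' ⊕ ipad = 51 5c 41 4e 43.
Inner input = 51 5c 41 4e 43 ∥ f9 55 3e 50.
Inner hash: sum = 81+92+65+78+67+249+85+62+80 = 859 → 03 5b.

035b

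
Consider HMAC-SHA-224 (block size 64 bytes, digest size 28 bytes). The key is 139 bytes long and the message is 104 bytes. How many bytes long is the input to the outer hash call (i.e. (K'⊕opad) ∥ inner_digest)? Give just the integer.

Key is 139 > 64 bytes, so it is hashed to 28 bytes then zero-padded to 64: |K'| = 64.
Outer input = (K'⊕opad) ∥ H(inner) → 64 + 28 = 92 bytes.

92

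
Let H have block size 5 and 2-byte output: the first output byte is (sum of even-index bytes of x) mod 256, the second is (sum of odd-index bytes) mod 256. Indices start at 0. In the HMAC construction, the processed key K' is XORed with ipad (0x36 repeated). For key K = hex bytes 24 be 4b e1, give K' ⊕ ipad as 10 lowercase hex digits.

Key hex bytes 24 be 4b e1 is 4 bytes ≤ B = 5; zero-pad to 5 bytes: K' = 24 be 4b e1 00.
XOR each byte with 0x36: 24⊕36=12, be⊕36=88, 4b⊕36=7d, e1⊕36=d7, 00⊕36=36.

12887dd736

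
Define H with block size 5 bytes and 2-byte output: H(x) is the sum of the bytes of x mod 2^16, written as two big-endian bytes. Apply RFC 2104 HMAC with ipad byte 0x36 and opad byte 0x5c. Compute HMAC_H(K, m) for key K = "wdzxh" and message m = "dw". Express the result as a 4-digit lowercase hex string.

0149

Key "wdzxh" = 77 64 7a 78 68 is exactly B = 5 bytes: K' = 77 64 7a 78 68.
K' ⊕ ipad = 41 52 4c 4e 5e.  K' ⊕ opad = 2b 38 26 24 34.
Inner input = (K'⊕ipad) ∥ m = 41 52 4c 4e 5e ∥ 64 77.
Inner hash: sum = 65+82+76+78+94+100+119 = 614 → 02 66.
Outer input = (K'⊕opad) ∥ inner = 2b 38 26 24 34 ∥ 02 66.
Outer hash (tag): sum = 43+56+38+36+52+2+102 = 329 → 01 49.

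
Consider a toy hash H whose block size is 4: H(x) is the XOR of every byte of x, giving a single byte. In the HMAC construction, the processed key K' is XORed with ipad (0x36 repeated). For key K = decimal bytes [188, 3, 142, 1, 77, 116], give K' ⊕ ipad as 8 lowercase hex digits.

3f363636

Key decimal bytes [188, 3, 142, 1, 77, 116] = bc 03 8e 01 4d 74 is 6 bytes > B = 4, so hash it first: H(key) = 09, then zero-pad to 4 bytes: K' = 09 00 00 00.
XOR each byte with 0x36: 09⊕36=3f, 00⊕36=36, 00⊕36=36, 00⊕36=36.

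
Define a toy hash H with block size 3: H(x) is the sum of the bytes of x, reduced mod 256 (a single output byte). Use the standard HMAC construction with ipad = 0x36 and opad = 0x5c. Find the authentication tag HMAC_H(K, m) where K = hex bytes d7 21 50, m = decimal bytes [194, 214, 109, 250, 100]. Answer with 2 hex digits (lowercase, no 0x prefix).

d5

Key hex bytes d7 21 50 is exactly B = 3 bytes: K' = d7 21 50.
K' ⊕ ipad = e1 17 66.  K' ⊕ opad = 8b 7d 0c.
Inner input = (K'⊕ipad) ∥ m = e1 17 66 ∥ c2 d6 6d fa 64.
Inner hash: sum = 225+23+102+194+214+109+250+100 = 1217; mod 256 = 193 → c1.
Outer input = (K'⊕opad) ∥ inner = 8b 7d 0c ∥ c1.
Outer hash (tag): sum = 139+125+12+193 = 469; mod 256 = 213 → d5.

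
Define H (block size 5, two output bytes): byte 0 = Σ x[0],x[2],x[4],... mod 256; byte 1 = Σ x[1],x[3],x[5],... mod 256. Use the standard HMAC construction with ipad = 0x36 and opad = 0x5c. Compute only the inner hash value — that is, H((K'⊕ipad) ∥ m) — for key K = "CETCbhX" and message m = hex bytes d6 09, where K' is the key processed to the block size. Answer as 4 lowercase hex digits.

dcd2

Key "CETCbhX" = 43 45 54 43 62 68 58 is 7 bytes > B = 5, so hash it first: H(key) = 51 f0, then zero-pad to 5 bytes: K' = 51 f0 00 00 00.
K' ⊕ ipad = 67 c6 36 36 36.
Inner input = 67 c6 36 36 36 ∥ d6 09.
Inner hash: even-index sum = 220 mod 256 = 220; odd-index sum = 466 mod 256 = 210 → dc d2.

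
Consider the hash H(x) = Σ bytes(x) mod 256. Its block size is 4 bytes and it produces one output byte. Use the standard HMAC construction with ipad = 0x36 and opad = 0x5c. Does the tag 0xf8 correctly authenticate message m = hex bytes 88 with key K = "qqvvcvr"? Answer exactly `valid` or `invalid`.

Key "qqvvcvr" = 71 71 76 76 63 76 72 is 7 bytes > B = 4, so hash it first: H(key) = 19, then zero-pad to 4 bytes: K' = 19 00 00 00.
K' ⊕ ipad = 2f 36 36 36; K' ⊕ opad = 45 5c 5c 5c.
Inner hash: sum = 47+54+54+54+136 = 345; mod 256 = 89 → 59.
Outer hash (recomputed tag): sum = 69+92+92+92+89 = 434; mod 256 = 178 → b2.
Recomputed tag = b2; claimed = f8 → mismatch.

invalid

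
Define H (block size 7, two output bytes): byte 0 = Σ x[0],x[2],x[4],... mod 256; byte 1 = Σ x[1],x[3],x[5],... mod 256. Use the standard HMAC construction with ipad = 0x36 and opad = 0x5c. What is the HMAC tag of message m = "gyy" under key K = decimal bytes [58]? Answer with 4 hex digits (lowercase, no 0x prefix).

fc3b

Key decimal bytes [58] = 3a is 1 byte ≤ B = 7; zero-pad to 7 bytes: K' = 3a 00 00 00 00 00 00.
K' ⊕ ipad = 0c 36 36 36 36 36 36.  K' ⊕ opad = 66 5c 5c 5c 5c 5c 5c.
Inner input = (K'⊕ipad) ∥ m = 0c 36 36 36 36 36 36 ∥ 67 79 79.
Inner hash: even-index sum = 295 mod 256 = 39; odd-index sum = 386 mod 256 = 130 → 27 82.
Outer input = (K'⊕opad) ∥ inner = 66 5c 5c 5c 5c 5c 5c ∥ 27 82.
Outer hash (tag): even-index sum = 508 mod 256 = 252; odd-index sum = 315 mod 256 = 59 → fc 3b.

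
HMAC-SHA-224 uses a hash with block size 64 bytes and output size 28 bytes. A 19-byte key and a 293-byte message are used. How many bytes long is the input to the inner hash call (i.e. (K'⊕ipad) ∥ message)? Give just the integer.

Key is 19 ≤ 64 bytes, zero-padded: |K'| = 64.
Inner input = (K'⊕ipad) ∥ m → 64 + 293 = 357 bytes.

357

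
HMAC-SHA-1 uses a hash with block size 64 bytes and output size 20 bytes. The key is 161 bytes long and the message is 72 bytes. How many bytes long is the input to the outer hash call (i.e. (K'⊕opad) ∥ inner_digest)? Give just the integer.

Key is 161 > 64 bytes, so it is hashed to 20 bytes then zero-padded to 64: |K'| = 64.
Outer input = (K'⊕opad) ∥ H(inner) → 64 + 20 = 84 bytes.

84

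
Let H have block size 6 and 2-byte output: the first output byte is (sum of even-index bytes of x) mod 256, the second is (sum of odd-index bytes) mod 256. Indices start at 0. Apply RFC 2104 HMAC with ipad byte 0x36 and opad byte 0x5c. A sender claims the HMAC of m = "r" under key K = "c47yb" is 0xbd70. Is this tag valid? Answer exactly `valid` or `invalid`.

Key "c47yb" = 63 34 37 79 62 is 5 bytes ≤ B = 6; zero-pad to 6 bytes: K' = 63 34 37 79 62 00.
K' ⊕ ipad = 55 02 01 4f 54 36; K' ⊕ opad = 3f 68 6b 25 3e 5c.
Inner hash: even-index sum = 284 mod 256 = 28; odd-index sum = 135 mod 256 = 135 → 1c 87.
Outer hash (recomputed tag): even-index sum = 260 mod 256 = 4; odd-index sum = 368 mod 256 = 112 → 04 70.
Recomputed tag = 0470; claimed = bd70 → mismatch.

invalid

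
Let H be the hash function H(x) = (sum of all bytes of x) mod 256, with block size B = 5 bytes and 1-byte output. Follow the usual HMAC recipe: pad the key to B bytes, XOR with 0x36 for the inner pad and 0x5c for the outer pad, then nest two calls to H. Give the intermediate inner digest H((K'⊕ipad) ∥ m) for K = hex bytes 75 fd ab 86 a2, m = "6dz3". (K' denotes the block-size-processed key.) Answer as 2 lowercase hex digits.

36

Key hex bytes 75 fd ab 86 a2 is exactly B = 5 bytes: K' = 75 fd ab 86 a2.
K' ⊕ ipad = 43 cb 9d b0 94.
Inner input = 43 cb 9d b0 94 ∥ 36 64 7a 33.
Inner hash: sum = 67+203+157+176+148+54+100+122+51 = 1078; mod 256 = 54 → 36.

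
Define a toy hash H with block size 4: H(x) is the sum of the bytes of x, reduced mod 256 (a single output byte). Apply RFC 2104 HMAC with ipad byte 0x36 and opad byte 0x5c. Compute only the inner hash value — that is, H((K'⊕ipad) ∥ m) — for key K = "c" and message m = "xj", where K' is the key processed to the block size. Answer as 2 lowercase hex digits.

Key "c" = 63 is 1 byte ≤ B = 4; zero-pad to 4 bytes: K' = 63 00 00 00.
K' ⊕ ipad = 55 36 36 36.
Inner input = 55 36 36 36 ∥ 78 6a.
Inner hash: sum = 85+54+54+54+120+106 = 473; mod 256 = 217 → d9.

d9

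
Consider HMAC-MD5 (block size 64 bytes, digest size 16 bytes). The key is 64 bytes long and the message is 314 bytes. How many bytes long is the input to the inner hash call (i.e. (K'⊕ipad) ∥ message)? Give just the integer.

378

Key is 64 ≤ 64 bytes, zero-padded: |K'| = 64.
Inner input = (K'⊕ipad) ∥ m → 64 + 314 = 378 bytes.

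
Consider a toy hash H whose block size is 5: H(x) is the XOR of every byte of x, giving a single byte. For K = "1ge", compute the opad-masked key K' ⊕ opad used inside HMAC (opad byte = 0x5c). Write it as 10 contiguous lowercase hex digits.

Key "1ge" = 31 67 65 is 3 bytes ≤ B = 5; zero-pad to 5 bytes: K' = 31 67 65 00 00.
XOR each byte with 0x5c: 31⊕5c=6d, 67⊕5c=3b, 65⊕5c=39, 00⊕5c=5c, 00⊕5c=5c.

6d3b395c5c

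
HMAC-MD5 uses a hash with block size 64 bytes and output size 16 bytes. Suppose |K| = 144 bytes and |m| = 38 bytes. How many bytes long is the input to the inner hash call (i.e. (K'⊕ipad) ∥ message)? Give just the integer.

Key is 144 > 64 bytes, so it is hashed to 16 bytes then zero-padded to 64: |K'| = 64.
Inner input = (K'⊕ipad) ∥ m → 64 + 38 = 102 bytes.

102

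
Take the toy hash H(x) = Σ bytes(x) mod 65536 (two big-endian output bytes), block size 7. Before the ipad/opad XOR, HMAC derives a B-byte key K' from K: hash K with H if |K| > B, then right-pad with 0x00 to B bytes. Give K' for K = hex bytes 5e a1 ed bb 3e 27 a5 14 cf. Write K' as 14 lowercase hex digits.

04940000000000

|K| = 9 > B = 7, so first hash the key.
H(K): sum = 94+161+237+187+62+39+165+20+207 = 1172 → 04 94.
Zero-pad H(K) = 04 94 to 7 bytes: K' = 04 94 00 00 00 00 00.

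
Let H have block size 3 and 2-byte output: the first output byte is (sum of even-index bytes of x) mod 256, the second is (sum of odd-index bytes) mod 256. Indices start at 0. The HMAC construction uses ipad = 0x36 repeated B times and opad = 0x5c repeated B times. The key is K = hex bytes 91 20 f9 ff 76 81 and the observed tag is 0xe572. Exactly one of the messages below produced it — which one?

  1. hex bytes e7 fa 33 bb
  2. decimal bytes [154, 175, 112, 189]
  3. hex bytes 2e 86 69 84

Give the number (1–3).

3

Key hex bytes 91 20 f9 ff 76 81 is 6 bytes > B = 3, so hash it first: H(key) = 00 a0, then zero-pad to 3 bytes: K' = 00 a0 00.
K' ⊕ ipad = 36 96 36; K' ⊕ opad = 5c fc 5c.
m1: inner = H(36 96 36 e7 fa 33 bb) = 21 b0; tag = H(5c fc 5c 21 b0) = 681d
m2: inner = H(36 96 36 9a af 70 bd) = d8 a0; tag = H(5c fc 5c d8 a0) = 58d4
m3: inner = H(36 96 36 2e 86 69 84) = 76 2d; tag = H(5c fc 5c 76 2d) = e572 ← matches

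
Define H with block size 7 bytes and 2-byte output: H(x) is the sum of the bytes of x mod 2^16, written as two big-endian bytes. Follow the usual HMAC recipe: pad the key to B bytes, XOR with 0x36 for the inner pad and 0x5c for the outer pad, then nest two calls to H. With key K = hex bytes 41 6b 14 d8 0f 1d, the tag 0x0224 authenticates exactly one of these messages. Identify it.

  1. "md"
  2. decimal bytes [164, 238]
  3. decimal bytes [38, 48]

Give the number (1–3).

2

Key hex bytes 41 6b 14 d8 0f 1d is 6 bytes ≤ B = 7; zero-pad to 7 bytes: K' = 41 6b 14 d8 0f 1d 00.
K' ⊕ ipad = 77 5d 22 ee 39 2b 36; K' ⊕ opad = 1d 37 48 84 53 41 5c.
m1: inner = H(77 5d 22 ee 39 2b 36 6d 64) = 03 4f; tag = H(1d 37 48 84 53 41 5c 03 4f) = 0262
m2: inner = H(77 5d 22 ee 39 2b 36 a4 ee) = 04 10; tag = H(1d 37 48 84 53 41 5c 04 10) = 0224 ← matches
m3: inner = H(77 5d 22 ee 39 2b 36 26 30) = 02 d4; tag = H(1d 37 48 84 53 41 5c 02 d4) = 02e6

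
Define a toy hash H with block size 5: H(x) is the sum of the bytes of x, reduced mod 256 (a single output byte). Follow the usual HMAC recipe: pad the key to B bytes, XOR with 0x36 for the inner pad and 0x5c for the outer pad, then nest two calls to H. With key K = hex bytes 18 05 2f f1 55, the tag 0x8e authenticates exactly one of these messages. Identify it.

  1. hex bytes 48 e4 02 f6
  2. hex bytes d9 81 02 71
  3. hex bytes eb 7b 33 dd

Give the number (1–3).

Key hex bytes 18 05 2f f1 55 is exactly B = 5 bytes: K' = 18 05 2f f1 55.
K' ⊕ ipad = 2e 33 19 c7 63; K' ⊕ opad = 44 59 73 ad 09.
m1: inner = H(2e 33 19 c7 63 48 e4 02 f6) = c8; tag = H(44 59 73 ad 09 c8) = 8e ← matches
m2: inner = H(2e 33 19 c7 63 d9 81 02 71) = 71; tag = H(44 59 73 ad 09 71) = 37
m3: inner = H(2e 33 19 c7 63 eb 7b 33 dd) = 1a; tag = H(44 59 73 ad 09 1a) = e0

1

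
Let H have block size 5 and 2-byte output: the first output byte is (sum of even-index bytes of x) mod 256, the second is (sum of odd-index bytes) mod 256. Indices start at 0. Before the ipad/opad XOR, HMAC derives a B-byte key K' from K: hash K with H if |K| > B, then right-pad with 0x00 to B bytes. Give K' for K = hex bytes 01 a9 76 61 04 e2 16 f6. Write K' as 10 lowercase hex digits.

|K| = 8 > B = 5, so first hash the key.
H(K): even-index sum = 145 mod 256 = 145; odd-index sum = 738 mod 256 = 226 → 91 e2.
Zero-pad H(K) = 91 e2 to 5 bytes: K' = 91 e2 00 00 00.

91e2000000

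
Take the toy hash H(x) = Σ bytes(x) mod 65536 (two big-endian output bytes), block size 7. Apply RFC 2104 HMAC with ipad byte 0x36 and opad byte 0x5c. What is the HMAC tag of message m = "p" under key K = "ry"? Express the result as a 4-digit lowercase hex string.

0232

Key "ry" = 72 79 is 2 bytes ≤ B = 7; zero-pad to 7 bytes: K' = 72 79 00 00 00 00 00.
K' ⊕ ipad = 44 4f 36 36 36 36 36.  K' ⊕ opad = 2e 25 5c 5c 5c 5c 5c.
Inner input = (K'⊕ipad) ∥ m = 44 4f 36 36 36 36 36 ∥ 70.
Inner hash: sum = 68+79+54+54+54+54+54+112 = 529 → 02 11.
Outer input = (K'⊕opad) ∥ inner = 2e 25 5c 5c 5c 5c 5c ∥ 02 11.
Outer hash (tag): sum = 46+37+92+92+92+92+92+2+17 = 562 → 02 32.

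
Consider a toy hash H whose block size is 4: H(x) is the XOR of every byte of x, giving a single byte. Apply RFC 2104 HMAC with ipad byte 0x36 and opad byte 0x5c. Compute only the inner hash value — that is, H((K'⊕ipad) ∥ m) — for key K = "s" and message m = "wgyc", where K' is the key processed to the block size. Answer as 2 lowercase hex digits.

Key "s" = 73 is 1 byte ≤ B = 4; zero-pad to 4 bytes: K' = 73 00 00 00.
K' ⊕ ipad = 45 36 36 36.
Inner input = 45 36 36 36 ∥ 77 67 79 63.
Inner hash: XOR 45⊕36⊕36⊕36⊕77⊕67⊕79⊕63 = 79.

79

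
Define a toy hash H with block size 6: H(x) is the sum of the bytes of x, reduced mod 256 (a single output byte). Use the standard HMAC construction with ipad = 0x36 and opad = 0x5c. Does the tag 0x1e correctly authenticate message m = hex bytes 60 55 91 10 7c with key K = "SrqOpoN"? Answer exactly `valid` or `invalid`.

valid

Key "SrqOpoN" = 53 72 71 4f 70 6f 4e is 7 bytes > B = 6, so hash it first: H(key) = b2, then zero-pad to 6 bytes: K' = b2 00 00 00 00 00.
K' ⊕ ipad = 84 36 36 36 36 36; K' ⊕ opad = ee 5c 5c 5c 5c 5c.
Inner hash: sum = 132+54+54+54+54+54+96+85+145+16+124 = 868; mod 256 = 100 → 64.
Outer hash (recomputed tag): sum = 238+92+92+92+92+92+100 = 798; mod 256 = 30 → 1e.
Recomputed tag = 1e; claimed = 1e → match.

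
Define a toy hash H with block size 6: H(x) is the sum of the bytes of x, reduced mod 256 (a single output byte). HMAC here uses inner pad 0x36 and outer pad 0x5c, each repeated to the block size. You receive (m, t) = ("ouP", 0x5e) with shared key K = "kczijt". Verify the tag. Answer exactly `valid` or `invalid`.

valid

Key "kczijt" = 6b 63 7a 69 6a 74 is exactly B = 6 bytes: K' = 6b 63 7a 69 6a 74.
K' ⊕ ipad = 5d 55 4c 5f 5c 42; K' ⊕ opad = 37 3f 26 35 36 28.
Inner hash: sum = 93+85+76+95+92+66+111+117+80 = 815; mod 256 = 47 → 2f.
Outer hash (recomputed tag): sum = 55+63+38+53+54+40+47 = 350; mod 256 = 94 → 5e.
Recomputed tag = 5e; claimed = 5e → match.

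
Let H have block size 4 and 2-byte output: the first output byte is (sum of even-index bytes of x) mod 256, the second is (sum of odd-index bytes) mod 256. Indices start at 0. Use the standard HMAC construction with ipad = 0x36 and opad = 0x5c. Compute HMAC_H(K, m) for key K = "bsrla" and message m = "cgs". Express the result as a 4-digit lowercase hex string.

Key "bsrla" = 62 73 72 6c 61 is 5 bytes > B = 4, so hash it first: H(key) = 35 df, then zero-pad to 4 bytes: K' = 35 df 00 00.
K' ⊕ ipad = 03 e9 36 36.  K' ⊕ opad = 69 83 5c 5c.
Inner input = (K'⊕ipad) ∥ m = 03 e9 36 36 ∥ 63 67 73.
Inner hash: even-index sum = 271 mod 256 = 15; odd-index sum = 390 mod 256 = 134 → 0f 86.
Outer input = (K'⊕opad) ∥ inner = 69 83 5c 5c ∥ 0f 86.
Outer hash (tag): even-index sum = 212 mod 256 = 212; odd-index sum = 357 mod 256 = 101 → d4 65.

d465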